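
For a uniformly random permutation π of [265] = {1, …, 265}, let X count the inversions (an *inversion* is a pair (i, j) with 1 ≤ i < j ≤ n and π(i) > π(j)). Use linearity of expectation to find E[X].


Write X = Σ X_I over the C(265, 2) = 34980 pairs i < j, with X_I the indicator of one inversion.
There are 34980 indicators.
For each fixed pair i < j, the values π(i) and π(j) are two distinct elements of {1, …, 265} in uniformly random order; by symmetry P[π(i) > π(j)] = 1/2.
By linearity: E[X] = 34980 · (1/2) = C(265, 2) · (1/2) = 34980/2 = 17490 ≈ 17490.0000.

E[X] = 17490 = 17490.0000.


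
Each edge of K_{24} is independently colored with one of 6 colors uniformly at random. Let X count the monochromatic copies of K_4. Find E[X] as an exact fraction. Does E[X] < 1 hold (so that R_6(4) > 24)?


E[X] = C(24, 4) · 6^{1 − 6} = 10626 · 6^{−5} = 10626/7776.
As a reduced fraction: E[X] = 1771/1296 ≈ 1.366512.
Is E[X] < 1? NO.
Since E[X] ≥ 1, the first-moment bound is inconclusive at n = 24; it does NOT by itself certify R_6(4) > 24.

E[X] = 1771/1296 ≈ 1.366512; E[X] ≥ 1; first-moment method inconclusive here.


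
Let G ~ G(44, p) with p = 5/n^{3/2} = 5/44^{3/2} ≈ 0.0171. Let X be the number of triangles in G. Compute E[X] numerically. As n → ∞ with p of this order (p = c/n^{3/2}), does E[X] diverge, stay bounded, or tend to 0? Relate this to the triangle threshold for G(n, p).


Number of potential triangles: C(44, 3) = 13244.
Each occurs with probability p³ ≈ (0.0171)³ ≈ 5.02774e-06.
By linearity: E[X] = C(44, 3)·p³ ≈ 13244 · 5.02774e-06 ≈ 0.067.
Since α = 3/2 > 1, p = c/n^{3/2} = o(1/n) is below the triangle threshold p ~ 1/n. Asymptotically E[X] ~ (c³/6)·n^{3(1−α)} = (5³/6)·n^{-1.5} → 0, so by Markov's inequality G has no triangles w.h.p.

E[X] ≈ 0.067; in regime p = Θ(1/n^{3/2}) E[X] tends to 0 (below the triangle threshold p ~ 1/n).


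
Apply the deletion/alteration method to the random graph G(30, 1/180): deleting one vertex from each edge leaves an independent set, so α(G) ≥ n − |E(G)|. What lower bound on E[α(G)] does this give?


E[|E(G)|] = C(30, 2)·p = 435 · (1/180) = 29/12.
E[α(G)] ≥ n − E[|E(G)|] = 30 − 29/12 = 331/12.
Numerically: ≈ 27.583.
(This is only a lower bound; the true E[α(G)] may be larger.)

E[α(G)] ≥ 331/12 ≈ 27.583.


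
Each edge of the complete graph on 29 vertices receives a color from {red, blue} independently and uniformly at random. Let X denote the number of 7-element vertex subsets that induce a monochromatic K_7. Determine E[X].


Let X = Σ_S X_S over the C(29, 7) = 1560780 subsets S of size 7, where X_S = 1 if the K_7 on S is monochromatic.
For a fixed S, the K_7 on S has C(7, 2) = 21 edges. P[all 21 edges red] = (1/2)^21, and likewise for blue, so P[monochromatic] = 2·(1/2)^21 = 2^{1 − 21} = 1/1048576.
By linearity of expectation: E[X] = C(29, 7) · 2^{1 − 21} = 1560780 · 1/1048576 = 390195/262144.
Numerically: E[X] ≈ 1.488.

E[X] = C(29,7)·2^(1−C(7,2)) = 390195/262144 ≈ 1.488.


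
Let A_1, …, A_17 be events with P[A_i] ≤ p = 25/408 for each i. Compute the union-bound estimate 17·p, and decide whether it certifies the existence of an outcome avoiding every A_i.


Union bound: P[∪_{i=1}^{17} A_i] ≤ Σ_i P[A_i] ≤ 17·p = 17·(25/408) = 25/24.
Numerically: 25/24 ≈ 1.042.
Is 25/24 < 1? NO.
Since the bound 25/24 is ≥ 1, the union bound is uninformative here; it does NOT by itself certify existence.

17·p = 25/24 ≈ 1.042; existence NOT certified by the union bound.


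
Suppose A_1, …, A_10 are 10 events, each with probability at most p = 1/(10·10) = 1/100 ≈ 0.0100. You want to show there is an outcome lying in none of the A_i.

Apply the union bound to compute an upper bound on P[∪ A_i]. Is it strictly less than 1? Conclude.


Union bound: P[∪_{i=1}^{10} A_i] ≤ Σ_i P[A_i] ≤ 10·p = 10·(1/100) = 1/10.
Numerically: 1/10 ≈ 0.1000.
Is 1/10 < 1? YES.
Since P[∪ A_i] ≤ 1/10 < 1, the complement has P[∩ A_i^c] ≥ 1 − 1/10 = 9/10 > 0, so some outcome avoids every A_i.

10·p = 1/10 ≈ 0.1000; existence CERTIFIED by the union bound.


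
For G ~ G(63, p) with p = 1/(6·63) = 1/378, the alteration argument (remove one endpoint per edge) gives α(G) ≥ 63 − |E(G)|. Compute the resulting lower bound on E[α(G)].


E[|E(G)|] = C(63, 2)·p = 1953 · (1/378) = 31/6.
E[α(G)] ≥ n − E[|E(G)|] = 63 − 31/6 = 347/6.
Numerically: ≈ 57.8333.
(This is only a lower bound; the true E[α(G)] may be larger.)

E[α(G)] ≥ 347/6 ≈ 57.8333.


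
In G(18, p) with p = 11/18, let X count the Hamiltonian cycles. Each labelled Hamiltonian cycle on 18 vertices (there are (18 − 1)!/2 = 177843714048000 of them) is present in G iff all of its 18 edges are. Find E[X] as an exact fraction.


K_18 has (18 − 1)!/2 = 177843714048000 labelled Hamiltonian cycles.
For each such Hamiltonian cycle H, let X_H = 1 if all 18 edges of H are present in G. Then P[X_H = 1] = p^{18} = (11/18)^{18} = 5559917313492231481/39346408075296537575424.
By linearity: E[X] = Σ_H E[X_H] = 177843714048000 · p^{18} = 177843714048000 · 5559917313492231481/39346408075296537575424 = 82786473808235140223154875/3294258113514384.
Numerically: E[X] ≈ 2.51e+10.

E[X] = 177843714048000 · (11/18)^{18} = 82786473808235140223154875/3294258113514384 ≈ 2.51e+10.


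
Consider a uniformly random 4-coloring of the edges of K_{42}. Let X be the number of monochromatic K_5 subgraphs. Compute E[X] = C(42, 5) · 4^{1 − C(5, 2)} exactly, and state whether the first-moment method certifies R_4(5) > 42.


E[X] = C(42, 5) · 4^{1 − 10} = 850668 · 4^{−9} = 850668/262144.
As a reduced fraction: E[X] = 212667/65536 ≈ 3.245041.
Is E[X] < 1? NO.
Since E[X] ≥ 1, the first-moment bound is inconclusive at n = 42; it does NOT by itself certify R_4(5) > 42.

E[X] = 212667/65536 ≈ 3.245041; E[X] ≥ 1; first-moment method inconclusive here.


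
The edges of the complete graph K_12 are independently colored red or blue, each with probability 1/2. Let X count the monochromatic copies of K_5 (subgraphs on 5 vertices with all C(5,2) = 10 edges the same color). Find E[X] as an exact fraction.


Let X = Σ_S X_S over the C(12, 5) = 792 subsets S of size 5, where X_S = 1 if the K_5 on S is monochromatic.
For a fixed S, the K_5 on S has C(5, 2) = 10 edges. P[all 10 edges red] = (1/2)^10, and likewise for blue, so P[monochromatic] = 2·(1/2)^10 = 2^{1 − 10} = 1/512.
Summing: E[X] = C(12, 5) · 2^{1 − 10} = 792 · 1/512 = 99/64.
Numerically: E[X] ≈ 1.546875.

E[X] = C(12,5)·2^(1−C(5,2)) = 99/64 ≈ 1.546875.


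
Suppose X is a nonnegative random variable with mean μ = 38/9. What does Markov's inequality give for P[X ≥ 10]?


μ = E[X] = 38/9, a = 10.
Markov: P[X ≥ 10] ≤ μ/a = (38/9)/10 = 19/45.
Numerically: ≈ 0.42222.
(Since a = 10 > μ = 4.22222, the bound 19/45 is < 1 and informative.)

P[X ≥ 10] ≤ 19/45 ≈ 0.42222.


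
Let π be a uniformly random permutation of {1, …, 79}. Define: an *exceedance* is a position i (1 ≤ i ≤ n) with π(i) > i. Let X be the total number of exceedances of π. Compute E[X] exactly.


Write X = Σ_{i=1}^{79} X_i, where X_i = 1_{π(i) > i}.
For each fixed i, π(i) is uniform over {1, …, 79} (marginal of a uniform permutation), so P[π(i) > i] = (n − i)/n. Summing: Σ_{i=1}^{79} (n − i)/n = (0 + 1 + … + 78)/79 = 79(79 − 1)/(2·79) = (79 − 1)/2.
Hence E[X] = Σ_{i=1}^{79} (79 − i)/79 = 39 ≈ 39.000.

E[X] = 39 = 39.000.


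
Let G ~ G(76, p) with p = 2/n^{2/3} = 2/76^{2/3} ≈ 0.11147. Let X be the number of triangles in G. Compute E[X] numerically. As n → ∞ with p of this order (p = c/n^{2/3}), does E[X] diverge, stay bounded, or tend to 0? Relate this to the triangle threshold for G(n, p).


Number of potential triangles: C(76, 3) = 70300.
Each occurs with probability p³ ≈ (0.11147)³ ≈ 1.3850416e-03.
By linearity: E[X] = C(76, 3)·p³ ≈ 70300 · 1.3850416e-03 ≈ 97.36842.
Since α = 2/3 < 1, p = c/n^{2/3} ≫ 1/n is above the triangle threshold p ~ 1/n. Asymptotically E[X] ~ (c³/6)·n^{3(1−α)} = (2³/6)·n^{1} → ∞; triangles are abundant w.h.p.

E[X] ≈ 97.36842; in regime p = Θ(1/n^{2/3}) E[X] diverges (above the triangle threshold p ~ 1/n).


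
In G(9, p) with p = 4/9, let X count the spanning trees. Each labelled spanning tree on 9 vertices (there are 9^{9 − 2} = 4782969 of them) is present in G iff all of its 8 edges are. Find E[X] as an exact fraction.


K_9 has 9^{9 − 2} = 4782969 labelled spanning trees.
For each such spanning tree H, let X_H = 1 if all 8 edges of H are present in G. Then P[X_H = 1] = p^{8} = (4/9)^{8} = 65536/43046721.
By linearity of expectation: E[X] = Σ_H E[X_H] = 4782969 · p^{8} = 4782969 · 65536/43046721 = 65536/9.
Numerically: E[X] ≈ 7282.

E[X] = 4782969 · (4/9)^{8} = 65536/9 ≈ 7282.


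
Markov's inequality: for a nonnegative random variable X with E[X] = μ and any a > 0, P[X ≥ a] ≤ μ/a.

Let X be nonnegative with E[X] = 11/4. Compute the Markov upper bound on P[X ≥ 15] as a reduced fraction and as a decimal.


μ = E[X] = 11/4, a = 15.
Markov: P[X ≥ 15] ≤ μ/a = (11/4)/15 = 11/60.
Numerically: ≈ 0.183.
(Since a = 15 > μ = 2.750, the bound 11/60 is < 1 and informative.)

P[X ≥ 15] ≤ 11/60 ≈ 0.183.


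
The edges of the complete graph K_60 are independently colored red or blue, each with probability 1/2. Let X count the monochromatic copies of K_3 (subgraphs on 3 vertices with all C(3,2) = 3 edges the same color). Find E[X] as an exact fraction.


Let X = Σ_S X_S over the C(60, 3) = 34220 subsets S of size 3, where X_S = 1 if the K_3 on S is monochromatic.
For a fixed S, the K_3 on S has C(3, 2) = 3 edges. P[all 3 edges red] = (1/2)^3, and likewise for blue, so P[monochromatic] = 2·(1/2)^3 = 2^{1 − 3} = 1/4.
By linearity of expectation: E[X] = C(60, 3) · 2^{1 − 3} = 34220 · 1/4 = 8555.
Numerically: E[X] ≈ 8555.000000.

E[X] = C(60,3)·2^(1−C(3,2)) = 8555 ≈ 8555.000000.


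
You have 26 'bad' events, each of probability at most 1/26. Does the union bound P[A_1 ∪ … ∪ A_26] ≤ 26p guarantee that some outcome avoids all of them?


Union bound: P[∪_{i=1}^{26} A_i] ≤ Σ_i P[A_i] ≤ 26·p = 26·(1/26) = 1.
Numerically: 1 ≈ 1.000.
Is 1 < 1? NO.
Since the bound 1 is ≥ 1, the union bound is uninformative here; it does NOT by itself certify existence.

26·p = 1 ≈ 1.000; existence NOT certified by the union bound.


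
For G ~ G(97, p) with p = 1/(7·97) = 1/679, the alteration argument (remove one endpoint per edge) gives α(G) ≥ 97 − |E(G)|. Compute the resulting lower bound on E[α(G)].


E[|E(G)|] = C(97, 2)·p = 4656 · (1/679) = 48/7.
E[α(G)] ≥ n − E[|E(G)|] = 97 − 48/7 = 631/7.
Numerically: ≈ 90.142857.
(This is only a lower bound; the true E[α(G)] may be larger.)

E[α(G)] ≥ 631/7 ≈ 90.142857.


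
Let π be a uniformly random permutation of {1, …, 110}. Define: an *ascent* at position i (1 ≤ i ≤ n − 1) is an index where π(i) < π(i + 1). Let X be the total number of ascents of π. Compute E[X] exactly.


Write X = Σ X_I over i = 1, …, 109, with X_I the indicator of one ascent.
There are 109 indicators.
For each fixed i, the pair (π(i), π(i+1)) is a uniformly random ordered pair of distinct values from {1, …, 110}; by symmetry P[π(i) < π(i+1)] = 1/2.
By linearity: E[X] = 109 · (1/2) = (110 − 1) · (1/2) = 109/2 ≈ 54.500000.

E[X] = 109/2 = 54.500000.


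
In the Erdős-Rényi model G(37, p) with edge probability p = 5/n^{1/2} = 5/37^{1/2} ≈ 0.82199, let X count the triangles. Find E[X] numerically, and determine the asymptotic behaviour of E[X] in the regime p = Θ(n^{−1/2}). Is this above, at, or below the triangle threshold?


Number of potential triangles: C(37, 3) = 7770.
Each occurs with probability p³ ≈ (0.82199)³ ≈ 5.5540198e-01.
By linearity: E[X] = C(37, 3)·p³ ≈ 7770 · 5.5540198e-01 ≈ 4315.47342.
Since α = 1/2 < 1, p = c/n^{1/2} ≫ 1/n is above the triangle threshold p ~ 1/n. Asymptotically E[X] ~ (c³/6)·n^{3(1−α)} = (5³/6)·n^{1.5} → ∞; triangles are abundant w.h.p.

E[X] ≈ 4315.47342; in regime p = Θ(1/n^{1/2}) E[X] diverges (above the triangle threshold p ~ 1/n).


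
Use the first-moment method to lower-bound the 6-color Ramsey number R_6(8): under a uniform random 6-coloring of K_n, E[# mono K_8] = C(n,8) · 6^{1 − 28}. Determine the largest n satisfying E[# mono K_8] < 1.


We need C(n, 8) · 6^{1 − 28} < 1, i.e. C(n, 8) < 6^{28 − 1} = 1023490369077469249536.
Check values of n near the boundary:
  n = 1589: C(1589, 8) = 990389025825605844438; 990389025825605844438 < 1023490369077469249536? YES
  n = 1590: C(1590, 8) = 995397314198933813310; 995397314198933813310 < 1023490369077469249536? YES
  n = 1591: C(1591, 8) = 1000427749141189953870; 1000427749141189953870 < 1023490369077469249536? YES
  n = 1592: C(1592, 8) = 1005480414540892933435; 1005480414540892933435 < 1023490369077469249536? YES
  n = 1593: C(1593, 8) = 1010555394551193970323; 1010555394551193970323 < 1023490369077469249536? YES
  n = 1594: C(1594, 8) = 1015652773590544255167; 1015652773590544255167 < 1023490369077469249536? YES
  n = 1595: C(1595, 8) = 1020772636343363633895; 1020772636343363633895 < 1023490369077469249536? YES
  n = 1596: C(1596, 8) = 1025915067760710553965; 1025915067760710553965 < 1023490369077469249536? NO
The largest n with C(n, 8) < 1023490369077469249536 is n = 1595 (where E[X] = 113419181815929292655/113721152119718805504 ≈ 0.997345). Hence R_6(8) > 1595, i.e. R_6(8) ≥ 1596.

Largest n = 1595; hence R_6(8) > 1595.


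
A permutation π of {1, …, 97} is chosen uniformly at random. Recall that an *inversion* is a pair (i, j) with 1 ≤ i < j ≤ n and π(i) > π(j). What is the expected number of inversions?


Write X = Σ X_I over the C(97, 2) = 4656 pairs i < j, with X_I the indicator of one inversion.
There are 4656 indicators.
For each fixed pair i < j, the values π(i) and π(j) are two distinct elements of {1, …, 97} in uniformly random order; by symmetry P[π(i) > π(j)] = 1/2.
By linearity: E[X] = 4656 · (1/2) = C(97, 2) · (1/2) = 4656/2 = 2328 ≈ 2328.000.

E[X] = 2328 = 2328.000.


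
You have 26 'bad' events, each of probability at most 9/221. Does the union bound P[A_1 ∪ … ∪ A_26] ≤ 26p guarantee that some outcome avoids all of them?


Union bound: P[∪_{i=1}^{26} A_i] ≤ Σ_i P[A_i] ≤ 26·p = 26·(9/221) = 18/17.
Numerically: 18/17 ≈ 1.059.
Is 18/17 < 1? NO.
Since the bound 18/17 is ≥ 1, the union bound is uninformative here; it does NOT by itself certify existence.

26·p = 18/17 ≈ 1.059; existence NOT certified by the union bound.


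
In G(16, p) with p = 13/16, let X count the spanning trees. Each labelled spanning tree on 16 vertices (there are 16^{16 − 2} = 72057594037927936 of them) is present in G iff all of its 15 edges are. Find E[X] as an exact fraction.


K_16 has 16^{16 − 2} = 72057594037927936 labelled spanning trees.
For each such spanning tree H, let X_H = 1 if all 15 edges of H are present in G. Then P[X_H = 1] = p^{15} = (13/16)^{15} = 51185893014090757/1152921504606846976.
Summing the indicators: E[X] = Σ_H E[X_H] = 72057594037927936 · p^{15} = 72057594037927936 · 51185893014090757/1152921504606846976 = 51185893014090757/16.
Numerically: E[X] ≈ 3.2e+15.

E[X] = 72057594037927936 · (13/16)^{15} = 51185893014090757/16 ≈ 3.2e+15.


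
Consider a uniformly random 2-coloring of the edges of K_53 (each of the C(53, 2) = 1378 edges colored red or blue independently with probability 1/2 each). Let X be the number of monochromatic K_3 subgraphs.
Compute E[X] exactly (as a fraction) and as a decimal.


Let X = Σ_S X_S over the C(53, 3) = 23426 subsets S of size 3, where X_S = 1 if the K_3 on S is monochromatic.
For a fixed S, the K_3 on S has C(3, 2) = 3 edges. P[all 3 edges red] = (1/2)^3, and likewise for blue, so P[monochromatic] = 2·(1/2)^3 = 2^{1 − 3} = 1/4.
By linearity: E[X] = C(53, 3) · 2^{1 − 3} = 23426 · 1/4 = 11713/2.
Numerically: E[X] ≈ 5856.5000.

E[X] = C(53,3)·2^(1−C(3,2)) = 11713/2 ≈ 5856.5000.


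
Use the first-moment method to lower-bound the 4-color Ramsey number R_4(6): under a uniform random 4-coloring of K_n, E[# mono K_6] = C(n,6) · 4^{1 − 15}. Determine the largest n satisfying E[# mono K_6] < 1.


We need C(n, 6) · 4^{1 − 15} < 1, i.e. C(n, 6) < 4^{15 − 1} = 268435456.
Check values of n near the boundary:
  n = 77: C(77, 6) = 237093780; 237093780 < 268435456? YES
  n = 78: C(78, 6) = 256851595; 256851595 < 268435456? YES
  n = 79: C(79, 6) = 277962685; 277962685 < 268435456? NO
  n = 80: C(80, 6) = 300500200; 300500200 < 268435456? NO
The largest n with C(n, 6) < 268435456 is n = 78 (where E[X] = 256851595/268435456 ≈ 0.957). Hence R_4(6) > 78, i.e. R_4(6) ≥ 79.

Largest n = 78; hence R_4(6) > 78.


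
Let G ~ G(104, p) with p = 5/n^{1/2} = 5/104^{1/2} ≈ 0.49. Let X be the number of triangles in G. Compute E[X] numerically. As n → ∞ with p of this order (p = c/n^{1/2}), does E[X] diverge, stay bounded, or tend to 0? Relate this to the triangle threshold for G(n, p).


Number of potential triangles: C(104, 3) = 182104.
Each occurs with probability p³ ≈ (0.49)³ ≈ 1.17858e-01.
By linearity: E[X] = C(104, 3)·p³ ≈ 182104 · 1.17858e-01 ≈ 21462.460.
Since α = 1/2 < 1, p = c/n^{1/2} ≫ 1/n is above the triangle threshold p ~ 1/n. Asymptotically E[X] ~ (c³/6)·n^{3(1−α)} = (5³/6)·n^{1.5} → ∞; triangles are abundant w.h.p.

E[X] ≈ 21462.460; in regime p = Θ(1/n^{1/2}) E[X] diverges (above the triangle threshold p ~ 1/n).


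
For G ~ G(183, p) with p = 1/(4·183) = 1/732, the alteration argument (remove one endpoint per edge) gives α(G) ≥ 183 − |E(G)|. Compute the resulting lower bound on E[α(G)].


E[|E(G)|] = C(183, 2)·p = 16653 · (1/732) = 91/4.
E[α(G)] ≥ n − E[|E(G)|] = 183 − 91/4 = 641/4.
Numerically: ≈ 160.250000.
(This is only a lower bound; the true E[α(G)] may be larger.)

E[α(G)] ≥ 641/4 ≈ 160.250000.


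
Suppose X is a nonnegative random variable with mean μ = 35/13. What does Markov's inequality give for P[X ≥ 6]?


μ = E[X] = 35/13, a = 6.
Markov: P[X ≥ 6] ≤ μ/a = (35/13)/6 = 35/78.
Numerically: ≈ 0.4487.
(Since a = 6 > μ = 2.6923, the bound 35/78 is < 1 and informative.)

P[X ≥ 6] ≤ 35/78 ≈ 0.4487.


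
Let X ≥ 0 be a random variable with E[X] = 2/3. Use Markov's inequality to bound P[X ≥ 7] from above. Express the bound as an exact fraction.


μ = E[X] = 2/3, a = 7.
Markov: P[X ≥ 7] ≤ μ/a = (2/3)/7 = 2/21.
Numerically: ≈ 0.0952.
(Since a = 7 > μ = 0.6667, the bound 2/21 is < 1 and informative.)

P[X ≥ 7] ≤ 2/21 ≈ 0.0952.


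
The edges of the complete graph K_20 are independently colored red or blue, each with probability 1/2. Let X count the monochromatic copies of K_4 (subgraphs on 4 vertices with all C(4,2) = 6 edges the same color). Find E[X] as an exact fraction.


Let X = Σ_S X_S over the C(20, 4) = 4845 subsets S of size 4, where X_S = 1 if the K_4 on S is monochromatic.
For a fixed S, the K_4 on S has C(4, 2) = 6 edges. P[all 6 edges red] = (1/2)^6, and likewise for blue, so P[monochromatic] = 2·(1/2)^6 = 2^{1 − 6} = 1/32.
By linearity of expectation: E[X] = C(20, 4) · 2^{1 − 6} = 4845 · 1/32 = 4845/32.
Numerically: E[X] ≈ 151.406250.

E[X] = C(20,4)·2^(1−C(4,2)) = 4845/32 ≈ 151.406250.


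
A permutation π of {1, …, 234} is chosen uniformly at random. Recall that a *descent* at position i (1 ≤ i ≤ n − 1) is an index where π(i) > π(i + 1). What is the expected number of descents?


Write X = Σ X_I over i = 1, …, 233, with X_I the indicator of one descent.
There are 233 indicators.
For each fixed i, the pair (π(i), π(i+1)) is a uniformly random ordered pair of distinct values from {1, …, 234}; by symmetry P[π(i) > π(i+1)] = 1/2.
By linearity: E[X] = 233 · (1/2) = (234 − 1) · (1/2) = 233/2 ≈ 116.500.

E[X] = 233/2 = 116.500.


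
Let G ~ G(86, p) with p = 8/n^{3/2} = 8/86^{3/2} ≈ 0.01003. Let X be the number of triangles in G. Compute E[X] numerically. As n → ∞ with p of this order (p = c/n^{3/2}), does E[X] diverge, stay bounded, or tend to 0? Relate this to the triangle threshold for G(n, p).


Number of potential triangles: C(86, 3) = 102340.
Each occurs with probability p³ ≈ (0.01003)³ ≈ 1.009315e-06.
By linearity: E[X] = C(86, 3)·p³ ≈ 102340 · 1.009315e-06 ≈ 0.1033.
Since α = 3/2 > 1, p = c/n^{3/2} = o(1/n) is below the triangle threshold p ~ 1/n. Asymptotically E[X] ~ (c³/6)·n^{3(1−α)} = (8³/6)·n^{-1.5} → 0, so by Markov's inequality G has no triangles w.h.p.

E[X] ≈ 0.1033; in regime p = Θ(1/n^{3/2}) E[X] tends to 0 (below the triangle threshold p ~ 1/n).


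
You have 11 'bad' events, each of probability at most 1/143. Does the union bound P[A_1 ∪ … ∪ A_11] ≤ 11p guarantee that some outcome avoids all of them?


Union bound: P[∪_{i=1}^{11} A_i] ≤ Σ_i P[A_i] ≤ 11·p = 11·(1/143) = 1/13.
Numerically: 1/13 ≈ 0.0769231.
Is 1/13 < 1? YES.
Since P[∪ A_i] ≤ 1/13 < 1, the complement has P[∩ A_i^c] ≥ 1 − 1/13 = 12/13 > 0, so some outcome avoids every A_i.

11·p = 1/13 ≈ 0.0769231; existence CERTIFIED by the union bound.


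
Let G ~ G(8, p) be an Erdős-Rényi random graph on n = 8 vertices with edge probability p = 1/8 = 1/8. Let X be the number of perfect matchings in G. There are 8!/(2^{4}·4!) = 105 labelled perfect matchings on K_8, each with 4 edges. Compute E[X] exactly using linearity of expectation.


K_8 has 8!/(2^{4}·4!) = 105 labelled perfect matchings.
For each such perfect matching H, let X_H = 1 if all 4 edges of H are present in G. Then P[X_H = 1] = p^{4} = (1/8)^{4} = 1/4096.
Summing the indicators: E[X] = Σ_H E[X_H] = 105 · p^{4} = 105 · 1/4096 = 105/4096.
Numerically: E[X] ≈ 0.0256348.

E[X] = 105 · (1/8)^{4} = 105/4096 ≈ 0.0256348.


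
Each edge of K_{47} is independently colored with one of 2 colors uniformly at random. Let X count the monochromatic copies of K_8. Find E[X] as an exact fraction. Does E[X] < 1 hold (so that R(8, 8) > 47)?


E[X] = C(47, 8) · 2^{1 − 28} = 314457495 · 2^{−27} = 314457495/134217728.
As a reduced fraction: E[X] = 314457495/134217728 ≈ 2.3428909.
Is E[X] < 1? NO.
Since E[X] ≥ 1, the first-moment bound is inconclusive at n = 47; it does NOT by itself certify R(8, 8) > 47.

E[X] = 314457495/134217728 ≈ 2.3428909; E[X] ≥ 1; first-moment method inconclusive here.


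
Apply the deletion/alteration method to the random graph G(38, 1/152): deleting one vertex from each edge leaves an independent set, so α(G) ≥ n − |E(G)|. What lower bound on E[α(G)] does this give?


E[|E(G)|] = C(38, 2)·p = 703 · (1/152) = 37/8.
E[α(G)] ≥ n − E[|E(G)|] = 38 − 37/8 = 267/8.
Numerically: ≈ 33.37500.
(This is only a lower bound; the true E[α(G)] may be larger.)

E[α(G)] ≥ 267/8 ≈ 33.37500.


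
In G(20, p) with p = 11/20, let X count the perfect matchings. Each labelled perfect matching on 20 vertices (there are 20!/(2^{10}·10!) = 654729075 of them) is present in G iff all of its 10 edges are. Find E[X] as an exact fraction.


K_20 has 20!/(2^{10}·10!) = 654729075 labelled perfect matchings.
For each such perfect matching H, let X_H = 1 if all 10 edges of H are present in G. Then P[X_H = 1] = p^{10} = (11/20)^{10} = 25937424601/10240000000000.
By linearity of expectation: E[X] = Σ_H E[X_H] = 654729075 · p^{10} = 654729075 · 25937424601/10240000000000 = 679279440675798963/409600000000.
Numerically: E[X] ≈ 1.6584e+06.

E[X] = 654729075 · (11/20)^{10} = 679279440675798963/409600000000 ≈ 1.6584e+06.


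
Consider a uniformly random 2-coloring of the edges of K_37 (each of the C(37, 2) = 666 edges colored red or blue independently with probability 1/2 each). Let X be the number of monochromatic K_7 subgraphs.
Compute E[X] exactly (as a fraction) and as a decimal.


Let X = Σ_S X_S over the C(37, 7) = 10295472 subsets S of size 7, where X_S = 1 if the K_7 on S is monochromatic.
For a fixed S, the K_7 on S has C(7, 2) = 21 edges. P[all 21 edges red] = (1/2)^21, and likewise for blue, so P[monochromatic] = 2·(1/2)^21 = 2^{1 − 21} = 1/1048576.
By linearity: E[X] = C(37, 7) · 2^{1 − 21} = 10295472 · 1/1048576 = 643467/65536.
Numerically: E[X] ≈ 9.819.

E[X] = C(37,7)·2^(1−C(7,2)) = 643467/65536 ≈ 9.819.


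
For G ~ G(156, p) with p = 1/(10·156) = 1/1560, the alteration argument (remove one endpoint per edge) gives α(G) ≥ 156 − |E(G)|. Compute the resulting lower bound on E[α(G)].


E[|E(G)|] = C(156, 2)·p = 12090 · (1/1560) = 31/4.
E[α(G)] ≥ n − E[|E(G)|] = 156 − 31/4 = 593/4.
Numerically: ≈ 148.2500.
(This is only a lower bound; the true E[α(G)] may be larger.)

E[α(G)] ≥ 593/4 ≈ 148.2500.


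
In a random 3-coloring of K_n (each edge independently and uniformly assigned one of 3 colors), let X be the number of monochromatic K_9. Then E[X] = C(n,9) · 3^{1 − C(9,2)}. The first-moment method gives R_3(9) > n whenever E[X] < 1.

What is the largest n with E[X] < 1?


We need C(n, 9) · 3^{1 − 36} < 1, i.e. C(n, 9) < 3^{36 − 1} = 50031545098999707.
Check values of n near the boundary:
  n = 300: C(300, 9) = 48052241692154700; 48052241692154700 < 50031545098999707? YES
  n = 301: C(301, 9) = 49533303936090975; 49533303936090975 < 50031545098999707? YES
  n = 302: C(302, 9) = 51054804739588650; 51054804739588650 < 50031545098999707? NO
  n = 303: C(303, 9) = 52617706925494425; 52617706925494425 < 50031545098999707? NO
  n = 304: C(304, 9) = 54222992899492560; 54222992899492560 < 50031545098999707? NO
The largest n with C(n, 9) < 50031545098999707 is n = 301 (where E[X] = 16511101312030325/16677181699666569 ≈ 0.99004). Hence R_3(9) > 301, i.e. R_3(9) ≥ 302.

Largest n = 301; hence R_3(9) > 301.


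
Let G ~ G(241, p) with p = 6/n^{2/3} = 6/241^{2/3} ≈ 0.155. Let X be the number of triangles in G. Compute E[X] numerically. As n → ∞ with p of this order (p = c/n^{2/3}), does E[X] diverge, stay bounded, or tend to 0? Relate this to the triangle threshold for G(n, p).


Number of potential triangles: C(241, 3) = 2303960.
Each occurs with probability p³ ≈ (0.155)³ ≈ 3.71894e-03.
By linearity: E[X] = C(241, 3)·p³ ≈ 2303960 · 3.71894e-03 ≈ 8568.299.
Since α = 2/3 < 1, p = c/n^{2/3} ≫ 1/n is above the triangle threshold p ~ 1/n. Asymptotically E[X] ~ (c³/6)·n^{3(1−α)} = (6³/6)·n^{1} → ∞; triangles are abundant w.h.p.

E[X] ≈ 8568.299; in regime p = Θ(1/n^{2/3}) E[X] diverges (above the triangle threshold p ~ 1/n).


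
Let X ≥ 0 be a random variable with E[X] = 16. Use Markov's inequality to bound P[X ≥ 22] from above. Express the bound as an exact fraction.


μ = E[X] = 16, a = 22.
Markov: P[X ≥ 22] ≤ μ/a = (16)/22 = 8/11.
Numerically: ≈ 0.727.
(Since a = 22 > μ = 16.000, the bound 8/11 is < 1 and informative.)

P[X ≥ 22] ≤ 8/11 ≈ 0.727.


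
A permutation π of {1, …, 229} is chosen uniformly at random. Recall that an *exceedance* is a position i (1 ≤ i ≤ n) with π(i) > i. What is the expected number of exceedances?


Write X = Σ_{i=1}^{229} X_i, where X_i = 1_{π(i) > i}.
For each fixed i, π(i) is uniform over {1, …, 229} (marginal of a uniform permutation), so P[π(i) > i] = (n − i)/n. Summing: Σ_{i=1}^{229} (n − i)/n = (0 + 1 + … + 228)/229 = 229(229 − 1)/(2·229) = (229 − 1)/2.
Hence E[X] = Σ_{i=1}^{229} (229 − i)/229 = 114 ≈ 114.000000.

E[X] = 114 = 114.000000.


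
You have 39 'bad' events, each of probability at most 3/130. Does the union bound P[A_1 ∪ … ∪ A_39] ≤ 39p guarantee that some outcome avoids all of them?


Union bound: P[∪_{i=1}^{39} A_i] ≤ Σ_i P[A_i] ≤ 39·p = 39·(3/130) = 9/10.
Numerically: 9/10 ≈ 0.9000000.
Is 9/10 < 1? YES.
Since P[∪ A_i] ≤ 9/10 < 1, the complement has P[∩ A_i^c] ≥ 1 − 9/10 = 1/10 > 0, so some outcome avoids every A_i.

39·p = 9/10 ≈ 0.9000000; existence CERTIFIED by the union bound.


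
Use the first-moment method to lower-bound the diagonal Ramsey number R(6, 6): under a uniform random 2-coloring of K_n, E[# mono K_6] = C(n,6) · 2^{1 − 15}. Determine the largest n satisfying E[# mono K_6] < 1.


We need C(n, 6) · 2^{1 − 15} < 1, i.e. C(n, 6) < 2^{15 − 1} = 16384.
Check values of n near the boundary:
  n = 15: C(15, 6) = 5005; 5005 < 16384? YES
  n = 16: C(16, 6) = 8008; 8008 < 16384? YES
  n = 17: C(17, 6) = 12376; 12376 < 16384? YES
  n = 18: C(18, 6) = 18564; 18564 < 16384? NO
  n = 19: C(19, 6) = 27132; 27132 < 16384? NO
  n = 20: C(20, 6) = 38760; 38760 < 16384? NO
The largest n with C(n, 6) < 16384 is n = 17 (where E[X] = 1547/2048 ≈ 0.755). Hence R(6, 6) > 17, i.e. R(6, 6) ≥ 18.

Largest n = 17; hence R(6, 6) > 17.


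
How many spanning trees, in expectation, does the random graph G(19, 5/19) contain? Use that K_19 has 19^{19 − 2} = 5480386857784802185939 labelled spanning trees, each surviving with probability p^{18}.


K_19 has 19^{19 − 2} = 5480386857784802185939 labelled spanning trees.
For each such spanning tree H, let X_H = 1 if all 18 edges of H are present in G. Then P[X_H = 1] = p^{18} = (5/19)^{18} = 3814697265625/104127350297911241532841.
Summing the indicators: E[X] = Σ_H E[X_H] = 5480386857784802185939 · p^{18} = 5480386857784802185939 · 3814697265625/104127350297911241532841 = 3814697265625/19.
Numerically: E[X] ≈ 2.008e+11.

E[X] = 5480386857784802185939 · (5/19)^{18} = 3814697265625/19 ≈ 2.008e+11.


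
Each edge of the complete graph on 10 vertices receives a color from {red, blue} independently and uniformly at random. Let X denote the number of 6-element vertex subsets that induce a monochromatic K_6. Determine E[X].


Let X = Σ_S X_S over the C(10, 6) = 210 subsets S of size 6, where X_S = 1 if the K_6 on S is monochromatic.
For a fixed S, the K_6 on S has C(6, 2) = 15 edges. P[all 15 edges red] = (1/2)^15, and likewise for blue, so P[monochromatic] = 2·(1/2)^15 = 2^{1 − 15} = 1/16384.
By linearity: E[X] = C(10, 6) · 2^{1 − 15} = 210 · 1/16384 = 105/8192.
Numerically: E[X] ≈ 0.013.

E[X] = C(10,6)·2^(1−C(6,2)) = 105/8192 ≈ 0.013.


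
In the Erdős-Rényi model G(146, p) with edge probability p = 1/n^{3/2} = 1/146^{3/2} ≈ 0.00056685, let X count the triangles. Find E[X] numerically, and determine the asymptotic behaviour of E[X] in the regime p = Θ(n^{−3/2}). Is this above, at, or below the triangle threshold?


Number of potential triangles: C(146, 3) = 508080.
Each occurs with probability p³ ≈ (0.00056685)³ ≈ 1.8214286e-10.
By linearity: E[X] = C(146, 3)·p³ ≈ 508080 · 1.8214286e-10 ≈ 0.00009.
Since α = 3/2 > 1, p = c/n^{3/2} = o(1/n) is below the triangle threshold p ~ 1/n. Asymptotically E[X] ~ (c³/6)·n^{3(1−α)} = (1³/6)·n^{-1.5} → 0, so by Markov's inequality G has no triangles w.h.p.

E[X] ≈ 0.00009; in regime p = Θ(1/n^{3/2}) E[X] tends to 0 (below the triangle threshold p ~ 1/n).


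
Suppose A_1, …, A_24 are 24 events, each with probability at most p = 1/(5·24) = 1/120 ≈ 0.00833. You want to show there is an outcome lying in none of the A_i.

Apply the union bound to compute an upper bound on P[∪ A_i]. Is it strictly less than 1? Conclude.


Union bound: P[∪_{i=1}^{24} A_i] ≤ Σ_i P[A_i] ≤ 24·p = 24·(1/120) = 1/5.
Numerically: 1/5 ≈ 0.20000.
Is 1/5 < 1? YES.
Since P[∪ A_i] ≤ 1/5 < 1, the complement has P[∩ A_i^c] ≥ 1 − 1/5 = 4/5 > 0, so some outcome avoids every A_i.

24·p = 1/5 ≈ 0.20000; existence CERTIFIED by the union bound.


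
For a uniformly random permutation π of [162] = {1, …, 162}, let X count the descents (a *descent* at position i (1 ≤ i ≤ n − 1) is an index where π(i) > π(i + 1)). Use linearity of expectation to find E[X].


Write X = Σ X_I over i = 1, …, 161, with X_I the indicator of one descent.
There are 161 indicators.
For each fixed i, the pair (π(i), π(i+1)) is a uniformly random ordered pair of distinct values from {1, …, 162}; by symmetry P[π(i) > π(i+1)] = 1/2.
By linearity: E[X] = 161 · (1/2) = (162 − 1) · (1/2) = 161/2 ≈ 80.500000.

E[X] = 161/2 = 80.500000.


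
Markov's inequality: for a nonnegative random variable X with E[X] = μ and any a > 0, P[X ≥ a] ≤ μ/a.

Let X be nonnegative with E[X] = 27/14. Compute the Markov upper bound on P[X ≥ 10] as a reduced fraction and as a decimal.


μ = E[X] = 27/14, a = 10.
Markov: P[X ≥ 10] ≤ μ/a = (27/14)/10 = 27/140.
Numerically: ≈ 0.1929.
(Since a = 10 > μ = 1.9286, the bound 27/140 is < 1 and informative.)

P[X ≥ 10] ≤ 27/140 ≈ 0.1929.


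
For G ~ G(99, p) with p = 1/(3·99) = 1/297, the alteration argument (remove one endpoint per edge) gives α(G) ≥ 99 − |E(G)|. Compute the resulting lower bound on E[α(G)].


E[|E(G)|] = C(99, 2)·p = 4851 · (1/297) = 49/3.
E[α(G)] ≥ n − E[|E(G)|] = 99 − 49/3 = 248/3.
Numerically: ≈ 82.66667.
(This is only a lower bound; the true E[α(G)] may be larger.)

E[α(G)] ≥ 248/3 ≈ 82.66667.


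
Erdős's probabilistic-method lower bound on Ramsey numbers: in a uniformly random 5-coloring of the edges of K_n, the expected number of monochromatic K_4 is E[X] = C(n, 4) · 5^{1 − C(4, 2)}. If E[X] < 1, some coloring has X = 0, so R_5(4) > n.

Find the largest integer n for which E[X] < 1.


We need C(n, 4) · 5^{1 − 6} < 1, i.e. C(n, 4) < 5^{6 − 1} = 3125.
Check values of n near the boundary:
  n = 14: C(14, 4) = 1001; 1001 < 3125? YES
  n = 15: C(15, 4) = 1365; 1365 < 3125? YES
  n = 16: C(16, 4) = 1820; 1820 < 3125? YES
  n = 17: C(17, 4) = 2380; 2380 < 3125? YES
  n = 18: C(18, 4) = 3060; 3060 < 3125? YES
  n = 19: C(19, 4) = 3876; 3876 < 3125? NO
  n = 20: C(20, 4) = 4845; 4845 < 3125? NO
The largest n with C(n, 4) < 3125 is n = 18 (where E[X] = 612/625 ≈ 0.9792000). Hence R_5(4) > 18, i.e. R_5(4) ≥ 19.

Largest n = 18; hence R_5(4) > 18.


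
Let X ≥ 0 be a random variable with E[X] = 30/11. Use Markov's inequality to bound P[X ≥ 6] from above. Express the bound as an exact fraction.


μ = E[X] = 30/11, a = 6.
Markov: P[X ≥ 6] ≤ μ/a = (30/11)/6 = 5/11.
Numerically: ≈ 0.454545.
(Since a = 6 > μ = 2.727273, the bound 5/11 is < 1 and informative.)

P[X ≥ 6] ≤ 5/11 ≈ 0.454545.


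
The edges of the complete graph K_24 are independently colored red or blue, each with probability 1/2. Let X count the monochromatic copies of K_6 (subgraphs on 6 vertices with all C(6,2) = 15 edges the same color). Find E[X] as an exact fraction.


Let X = Σ_S X_S over the C(24, 6) = 134596 subsets S of size 6, where X_S = 1 if the K_6 on S is monochromatic.
For a fixed S, the K_6 on S has C(6, 2) = 15 edges. P[all 15 edges red] = (1/2)^15, and likewise for blue, so P[monochromatic] = 2·(1/2)^15 = 2^{1 − 15} = 1/16384.
By linearity of expectation: E[X] = C(24, 6) · 2^{1 − 15} = 134596 · 1/16384 = 33649/4096.
Numerically: E[X] ≈ 8.21509.

E[X] = C(24,6)·2^(1−C(6,2)) = 33649/4096 ≈ 8.21509.


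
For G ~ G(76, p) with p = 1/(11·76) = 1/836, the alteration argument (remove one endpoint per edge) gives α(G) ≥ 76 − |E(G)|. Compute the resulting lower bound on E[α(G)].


E[|E(G)|] = C(76, 2)·p = 2850 · (1/836) = 75/22.
E[α(G)] ≥ n − E[|E(G)|] = 76 − 75/22 = 1597/22.
Numerically: ≈ 72.59091.
(This is only a lower bound; the true E[α(G)] may be larger.)

E[α(G)] ≥ 1597/22 ≈ 72.59091.


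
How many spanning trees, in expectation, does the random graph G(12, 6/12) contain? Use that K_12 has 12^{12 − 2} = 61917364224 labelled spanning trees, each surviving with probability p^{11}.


K_12 has 12^{12 − 2} = 61917364224 labelled spanning trees.
For each such spanning tree H, let X_H = 1 if all 11 edges of H are present in G. Then P[X_H = 1] = p^{11} = (1/2)^{11} = 1/2048.
Summing the indicators: E[X] = Σ_H E[X_H] = 61917364224 · p^{11} = 61917364224 · 1/2048 = 30233088.
Numerically: E[X] ≈ 3.0233e+07.

E[X] = 61917364224 · (1/2)^{11} = 30233088 ≈ 3.0233e+07.


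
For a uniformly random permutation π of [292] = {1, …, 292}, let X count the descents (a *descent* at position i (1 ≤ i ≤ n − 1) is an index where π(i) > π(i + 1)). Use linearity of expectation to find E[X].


Write X = Σ X_I over i = 1, …, 291, with X_I the indicator of one descent.
There are 291 indicators.
For each fixed i, the pair (π(i), π(i+1)) is a uniformly random ordered pair of distinct values from {1, …, 292}; by symmetry P[π(i) > π(i+1)] = 1/2.
By linearity: E[X] = 291 · (1/2) = (292 − 1) · (1/2) = 291/2 ≈ 145.500.

E[X] = 291/2 = 145.500.


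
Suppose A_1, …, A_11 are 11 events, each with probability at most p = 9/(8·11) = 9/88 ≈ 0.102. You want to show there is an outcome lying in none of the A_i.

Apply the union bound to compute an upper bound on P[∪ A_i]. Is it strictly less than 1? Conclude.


Union bound: P[∪_{i=1}^{11} A_i] ≤ Σ_i P[A_i] ≤ 11·p = 11·(9/88) = 9/8.
Numerically: 9/8 ≈ 1.125.
Is 9/8 < 1? NO.
Since the bound 9/8 is ≥ 1, the union bound is uninformative here; it does NOT by itself certify existence.

11·p = 9/8 ≈ 1.125; existence NOT certified by the union bound.


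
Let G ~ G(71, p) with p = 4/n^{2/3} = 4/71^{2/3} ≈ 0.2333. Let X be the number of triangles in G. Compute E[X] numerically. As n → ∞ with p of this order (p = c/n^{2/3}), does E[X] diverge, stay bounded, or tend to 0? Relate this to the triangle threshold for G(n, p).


Number of potential triangles: C(71, 3) = 57155.
Each occurs with probability p³ ≈ (0.2333)³ ≈ 1.269589e-02.
By linearity: E[X] = C(71, 3)·p³ ≈ 57155 · 1.269589e-02 ≈ 725.6338.
Since α = 2/3 < 1, p = c/n^{2/3} ≫ 1/n is above the triangle threshold p ~ 1/n. Asymptotically E[X] ~ (c³/6)·n^{3(1−α)} = (4³/6)·n^{1} → ∞; triangles are abundant w.h.p.

E[X] ≈ 725.6338; in regime p = Θ(1/n^{2/3}) E[X] diverges (above the triangle threshold p ~ 1/n).


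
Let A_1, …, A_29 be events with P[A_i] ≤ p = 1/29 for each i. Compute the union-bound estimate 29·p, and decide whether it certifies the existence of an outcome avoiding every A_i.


Union bound: P[∪_{i=1}^{29} A_i] ≤ Σ_i P[A_i] ≤ 29·p = 29·(1/29) = 1.
Numerically: 1 ≈ 1.000000.
Is 1 < 1? NO.
Since the bound 1 is ≥ 1, the union bound is uninformative here; it does NOT by itself certify existence.

29·p = 1 ≈ 1.000000; existence NOT certified by the union bound.


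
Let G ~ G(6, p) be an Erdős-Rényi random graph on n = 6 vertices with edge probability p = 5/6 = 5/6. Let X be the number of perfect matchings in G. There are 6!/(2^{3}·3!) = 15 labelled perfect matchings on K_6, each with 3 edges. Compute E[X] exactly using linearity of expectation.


K_6 has 6!/(2^{3}·3!) = 15 labelled perfect matchings.
For each such perfect matching H, let X_H = 1 if all 3 edges of H are present in G. Then P[X_H = 1] = p^{3} = (5/6)^{3} = 125/216.
By linearity of expectation: E[X] = Σ_H E[X_H] = 15 · p^{3} = 15 · 125/216 = 625/72.
Numerically: E[X] ≈ 8.68.

E[X] = 15 · (5/6)^{3} = 625/72 ≈ 8.68.


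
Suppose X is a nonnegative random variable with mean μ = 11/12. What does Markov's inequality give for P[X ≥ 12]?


μ = E[X] = 11/12, a = 12.
Markov: P[X ≥ 12] ≤ μ/a = (11/12)/12 = 11/144.
Numerically: ≈ 0.07639.
(Since a = 12 > μ = 0.91667, the bound 11/144 is < 1 and informative.)

P[X ≥ 12] ≤ 11/144 ≈ 0.07639.


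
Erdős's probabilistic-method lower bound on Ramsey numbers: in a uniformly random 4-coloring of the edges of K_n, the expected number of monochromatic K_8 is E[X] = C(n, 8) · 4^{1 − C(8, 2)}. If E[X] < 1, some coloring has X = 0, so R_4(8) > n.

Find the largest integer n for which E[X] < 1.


We need C(n, 8) · 4^{1 − 28} < 1, i.e. C(n, 8) < 4^{28 − 1} = 18014398509481984.
Check values of n near the boundary:
  n = 404: C(404, 8) = 16415071523485570; 16415071523485570 < 18014398509481984? YES
  n = 405: C(405, 8) = 16745853821188050; 16745853821188050 < 18014398509481984? YES
  n = 406: C(406, 8) = 17082453897995850; 17082453897995850 < 18014398509481984? YES
  n = 407: C(407, 8) = 17424959239309050; 17424959239309050 < 18014398509481984? YES
  n = 408: C(408, 8) = 17773458424095231; 17773458424095231 < 18014398509481984? YES
  n = 409: C(409, 8) = 18128041135797879; 18128041135797879 < 18014398509481984? NO
  n = 410: C(410, 8) = 18488798173326195; 18488798173326195 < 18014398509481984? NO
  n = 411: C(411, 8) = 18855821462126715; 18855821462126715 < 18014398509481984? NO
The largest n with C(n, 8) < 18014398509481984 is n = 408 (where E[X] = 17773458424095231/18014398509481984 ≈ 0.9866251). Hence R_4(8) > 408, i.e. R_4(8) ≥ 409.

Largest n = 408; hence R_4(8) > 408.
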